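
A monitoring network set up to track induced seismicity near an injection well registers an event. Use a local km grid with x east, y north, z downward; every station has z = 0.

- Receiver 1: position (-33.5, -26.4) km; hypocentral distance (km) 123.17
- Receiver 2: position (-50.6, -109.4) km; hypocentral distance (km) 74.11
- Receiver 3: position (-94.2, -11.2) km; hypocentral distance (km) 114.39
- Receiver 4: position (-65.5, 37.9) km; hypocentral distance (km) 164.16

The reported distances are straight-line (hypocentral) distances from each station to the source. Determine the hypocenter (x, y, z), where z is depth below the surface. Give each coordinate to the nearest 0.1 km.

(-104.7, -113.3, 50.5)

Each station gives a sphere (x−x_i)² + (y−y_i)² + z² = d_i² (stations at z=0).
Subtracting the Receiver 1 sphere from Receiver 2 and Receiver 3: z² cancels, leaving linear equations in x and y:
-34.2 x − 166.0 y = 22388.07
-121.4 x + 30.4 y = 9265.65
Solving: x ≈ -104.695, y ≈ -113.298 km (keep extra digits for the depth step; rounded: -104.7, -113.3).
Then from the Receiver 1 sphere: z² = 123.17² − (x + 33.5)² − (y + 26.4)² with x = -104.695, y = -113.298, so z ≈ 50.506 ≈ 50.5 km.
Check against Receiver 4 (with the unrounded solution): distance 164.16 ≈ 164.16 km. ✓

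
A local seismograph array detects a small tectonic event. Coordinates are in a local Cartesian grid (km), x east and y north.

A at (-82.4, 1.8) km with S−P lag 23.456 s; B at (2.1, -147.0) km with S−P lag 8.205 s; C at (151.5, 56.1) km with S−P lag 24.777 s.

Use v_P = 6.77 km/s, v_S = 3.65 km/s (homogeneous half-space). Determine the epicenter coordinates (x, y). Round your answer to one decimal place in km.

Distance from S−P lag: d = Δt · v_P v_S / (v_P − v_S) = Δt · (6.77·3.65)/(6.77−3.65) ≈ 7.9200·Δt.
So d_A = 185.77, d_B = 64.98, d_C = 196.23 km.
Circle about each station: (x + 82.4)² + (y − 1.8)² = 185.77²; (x − 2.1)² + (y + 147.0)² = 64.98²; (x − 151.5)² + (y − 56.1)² = 196.23².
Subtracting pairs of circle equations eliminates x²+y² and gives linear equations (the radical axes):
169.0 x − 297.6 y = 45108.50
467.8 x + 108.6 y = 15310.74
Solving the 2×2 system: x ≈ 60.0, y ≈ -117.5 km.
Check against A (with the unrounded x, y): √((x + 82.4)²+(y − 1.8)²) = 185.77 ≈ 185.77 km. ✓

x ≈ 60.0 km, y ≈ -117.5 km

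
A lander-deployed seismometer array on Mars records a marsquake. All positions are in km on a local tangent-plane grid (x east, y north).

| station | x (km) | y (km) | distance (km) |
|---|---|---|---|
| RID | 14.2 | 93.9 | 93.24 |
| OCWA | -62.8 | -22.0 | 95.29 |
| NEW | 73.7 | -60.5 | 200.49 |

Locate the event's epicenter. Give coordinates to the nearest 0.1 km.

(-76.5, 72.3)

Circle about each station: (x − 14.2)² + (y − 93.9)² = 93.24²; (x + 62.8)² + (y + 22.0)² = 95.29²; (x − 73.7)² + (y + 60.5)² = 200.49².
Subtracting pairs of circle equations eliminates x²+y² and gives linear equations (the radical axes):
-154.0 x − 231.8 y = -4977.50
119.0 x − 308.8 y = -31429.45
Solving the 2×2 system: x ≈ -76.5, y ≈ 72.3 km.
Check against RID (with the unrounded x, y): √((x − 14.2)²+(y − 93.9)²) = 93.24 ≈ 93.24 km. ✓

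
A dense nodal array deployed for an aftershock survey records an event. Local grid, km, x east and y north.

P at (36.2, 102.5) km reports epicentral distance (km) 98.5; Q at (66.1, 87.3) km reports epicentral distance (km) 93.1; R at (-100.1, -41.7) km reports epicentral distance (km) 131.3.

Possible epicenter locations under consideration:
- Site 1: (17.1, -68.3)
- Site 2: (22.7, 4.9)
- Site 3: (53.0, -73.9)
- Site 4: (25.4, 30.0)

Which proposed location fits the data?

For each candidate, compare |candidate − station| to the reported distance:
Site 1: residuals P 73.4, Q 70.0, R 11.1 → max 73.4 km
Site 2: residuals P 0.0, Q 0.0, R 0.0 → max 0.0 km
Site 3: residuals P 78.7, Q 68.6, R 25.1 → max 78.7 km
Site 4: residuals P 25.2, Q 22.8, R 13.2 → max 25.2 km
Only Site 2 has all residuals ≈ 0.

Site 2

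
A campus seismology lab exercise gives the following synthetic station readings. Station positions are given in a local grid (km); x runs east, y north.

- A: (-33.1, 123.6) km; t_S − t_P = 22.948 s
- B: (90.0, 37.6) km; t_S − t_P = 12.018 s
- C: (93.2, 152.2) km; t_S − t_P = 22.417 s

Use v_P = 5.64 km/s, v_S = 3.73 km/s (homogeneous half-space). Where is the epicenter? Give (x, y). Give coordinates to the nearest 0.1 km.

Distance from S−P lag: d = Δt · v_P v_S / (v_P − v_S) = Δt · (5.64·3.73)/(5.64−3.73) ≈ 11.0142·Δt.
So d_A = 252.75, d_B = 132.37, d_C = 246.91 km.
Circle about each station: (x + 33.1)² + (y − 123.6)² = 252.75²; (x − 90.0)² + (y − 37.6)² = 132.37²; (x − 93.2)² + (y − 152.2)² = 246.91².
Subtracting the A equation from the B and C equations removes the quadratic terms:
246.2 x − 172.0 y = 39501.94
252.6 x + 57.2 y = 18396.52
Solving the 2×2 system: x ≈ 94.3, y ≈ -94.7 km.

(94.3, -94.7)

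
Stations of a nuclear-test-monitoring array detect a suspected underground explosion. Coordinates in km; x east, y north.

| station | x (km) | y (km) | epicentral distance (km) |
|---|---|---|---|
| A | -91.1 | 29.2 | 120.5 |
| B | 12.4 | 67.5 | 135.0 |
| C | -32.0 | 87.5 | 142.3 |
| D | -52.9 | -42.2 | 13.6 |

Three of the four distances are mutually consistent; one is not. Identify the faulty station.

A

Solve using three stations at a time. Using B, C, D (subtract circle equations pairwise → linear system) gives (x, y) ≈ (-46.3, -54.1).
Distances from that point to each station vs reported:
  A: calculated 94.6 vs reported 120.5 → residual 25.9 km
  B: calculated 135.0 vs reported 135.0 → residual 0.0 km
  C: calculated 142.3 vs reported 142.3 → residual 0.0 km
  D: calculated 13.6 vs reported 13.6 → residual 0.0 km
B, C, D are mutually consistent (residuals ≈ 0); A is off by 25.9 km.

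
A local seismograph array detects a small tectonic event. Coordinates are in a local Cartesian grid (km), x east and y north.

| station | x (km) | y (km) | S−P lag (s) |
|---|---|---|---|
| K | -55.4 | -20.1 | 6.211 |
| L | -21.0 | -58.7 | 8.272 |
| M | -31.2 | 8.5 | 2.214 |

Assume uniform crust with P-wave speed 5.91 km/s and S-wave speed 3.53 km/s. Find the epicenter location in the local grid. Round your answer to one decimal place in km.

(-12.4, 13.3)

Distance from S−P lag: d = Δt · v_P v_S / (v_P − v_S) = Δt · (5.91·3.53)/(5.91−3.53) ≈ 8.7657·Δt.
So d_K = 54.44, d_L = 72.51, d_M = 19.41 km.
Circle about each station: (x + 55.4)² + (y + 20.1)² = 54.44²; (x + 21.0)² + (y + 58.7)² = 72.51²; (x + 31.2)² + (y − 8.5)² = 19.41².
Subtracting pairs of circle equations eliminates x²+y² and gives linear equations (the radical axes):
68.8 x − 77.2 y = -1880.47
48.4 x + 57.2 y = 159.49
Solving the 2×2 system: x ≈ -12.4, y ≈ 13.3 km.
Check against K (with the unrounded x, y): √((x + 55.4)²+(y + 20.1)²) = 54.43 ≈ 54.44 km. ✓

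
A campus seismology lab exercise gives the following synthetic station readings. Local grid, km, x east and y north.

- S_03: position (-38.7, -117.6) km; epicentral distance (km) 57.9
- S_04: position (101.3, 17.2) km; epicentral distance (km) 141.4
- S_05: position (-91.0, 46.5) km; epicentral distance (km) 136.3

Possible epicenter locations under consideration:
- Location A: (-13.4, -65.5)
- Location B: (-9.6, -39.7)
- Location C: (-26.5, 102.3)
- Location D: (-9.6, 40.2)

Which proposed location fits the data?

For each candidate, compare |candidate − station| to the reported distance:
Location A: residuals S_03 0.0, S_04 0.0, S_05 0.0 → max 0.0 km
Location B: residuals S_03 25.3, S_04 16.8, S_05 17.7 → max 25.3 km
Location C: residuals S_03 162.3, S_04 12.1, S_05 51.0 → max 162.3 km
Location D: residuals S_03 102.6, S_04 28.1, S_05 54.7 → max 102.6 km
Only Location A has all residuals ≈ 0.

Location A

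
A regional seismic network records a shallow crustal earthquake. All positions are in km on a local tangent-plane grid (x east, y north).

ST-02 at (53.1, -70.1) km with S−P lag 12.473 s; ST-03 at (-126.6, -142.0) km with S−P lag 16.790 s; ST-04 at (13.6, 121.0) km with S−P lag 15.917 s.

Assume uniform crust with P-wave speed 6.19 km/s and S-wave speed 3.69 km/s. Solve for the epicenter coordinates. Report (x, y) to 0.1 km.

(-45.0, -12.1)

Distance from S−P lag: d = Δt · v_P v_S / (v_P − v_S) = Δt · (6.19·3.69)/(6.19−3.69) ≈ 9.1364·Δt.
So d_ST-02 = 113.96, d_ST-03 = 153.40, d_ST-04 = 145.42 km.
Circle about each station: (x − 53.1)² + (y + 70.1)² = 113.96²; (x + 126.6)² + (y + 142.0)² = 153.40²; (x − 13.6)² + (y − 121.0)² = 145.42².
Subtracting pairs of circle equations eliminates x²+y² and gives linear equations (the radical axes):
-359.4 x − 143.8 y = 17913.26
-79.0 x + 382.2 y = -1067.75
Solving the 2×2 system: x ≈ -45.0, y ≈ -12.1 km.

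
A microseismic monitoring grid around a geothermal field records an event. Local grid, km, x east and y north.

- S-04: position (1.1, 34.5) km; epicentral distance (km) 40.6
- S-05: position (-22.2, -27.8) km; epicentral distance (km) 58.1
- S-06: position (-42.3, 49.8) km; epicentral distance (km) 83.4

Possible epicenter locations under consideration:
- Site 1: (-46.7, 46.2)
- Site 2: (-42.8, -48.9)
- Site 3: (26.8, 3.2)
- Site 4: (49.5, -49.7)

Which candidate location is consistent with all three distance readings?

Site 3

For each candidate, compare |candidate − station| to the reported distance:
Site 1: residuals S-04 8.6, S-05 19.9, S-06 77.7 → max 77.7 km
Site 2: residuals S-04 53.6, S-05 28.6, S-06 15.3 → max 53.6 km
Site 3: residuals S-04 0.1, S-05 0.1, S-06 0.1 → max 0.1 km
Site 4: residuals S-04 56.5, S-05 16.9, S-06 52.0 → max 56.5 km
Only Site 3 has all residuals ≈ 0.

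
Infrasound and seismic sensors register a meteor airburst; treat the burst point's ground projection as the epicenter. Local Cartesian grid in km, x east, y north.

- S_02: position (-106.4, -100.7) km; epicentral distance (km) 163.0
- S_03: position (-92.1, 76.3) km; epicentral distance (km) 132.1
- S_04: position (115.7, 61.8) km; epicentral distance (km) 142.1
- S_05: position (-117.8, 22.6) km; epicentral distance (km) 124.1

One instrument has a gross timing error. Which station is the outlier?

Solve using three stations at a time. Using S_03, S_04, S_05 (subtract circle equations pairwise → linear system) gives (x, y) ≈ (-1.0, -19.4).
Distances from that point to each station vs reported:
  S_02: calculated 133.1 vs reported 163.0 → residual 29.9 km
  S_03: calculated 132.1 vs reported 132.1 → residual 0.0 km
  S_04: calculated 142.1 vs reported 142.1 → residual 0.0 km
  S_05: calculated 124.1 vs reported 124.1 → residual 0.0 km
S_03, S_04, S_05 are mutually consistent (residuals ≈ 0); S_02 is off by 29.9 km.

S_02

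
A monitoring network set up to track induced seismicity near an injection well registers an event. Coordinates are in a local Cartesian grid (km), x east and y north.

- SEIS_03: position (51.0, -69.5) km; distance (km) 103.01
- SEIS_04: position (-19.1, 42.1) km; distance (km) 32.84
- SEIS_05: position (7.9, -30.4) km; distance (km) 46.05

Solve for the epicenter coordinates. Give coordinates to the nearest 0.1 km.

x ≈ -15.1 km, y ≈ 9.5 km

Circle about each station: (x − 51.0)² + (y + 69.5)² = 103.01²; (x + 19.1)² + (y − 42.1)² = 32.84²; (x − 7.9)² + (y + 30.4)² = 46.05².
Subtracting the SEIS_03 equation from the SEIS_04 and SEIS_05 equations removes the quadratic terms:
-140.2 x + 223.2 y = 4238.56
-86.2 x + 78.2 y = 2045.78
Solving the 2×2 system: x ≈ -15.1, y ≈ 9.5 km.
Check against SEIS_03 (with the unrounded x, y): √((x − 51.0)²+(y + 69.5)²) = 103.01 ≈ 103.01 km. ✓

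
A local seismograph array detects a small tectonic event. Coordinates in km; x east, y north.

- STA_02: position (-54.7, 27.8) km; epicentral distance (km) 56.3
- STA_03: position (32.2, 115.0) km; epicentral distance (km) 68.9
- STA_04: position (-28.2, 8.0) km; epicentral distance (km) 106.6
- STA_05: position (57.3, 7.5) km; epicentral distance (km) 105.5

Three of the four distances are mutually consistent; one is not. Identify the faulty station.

STA_04

Solve using three stations at a time. Using STA_02, STA_03, STA_05 (subtract circle equations pairwise → linear system) gives (x, y) ≈ (-23.9, 74.9).
Distances from that point to each station vs reported:
  STA_02: calculated 56.3 vs reported 56.3 → residual 0.0 km
  STA_03: calculated 68.9 vs reported 68.9 → residual 0.0 km
  STA_04: calculated 67.1 vs reported 106.6 → residual 39.5 km
  STA_05: calculated 105.5 vs reported 105.5 → residual 0.0 km
STA_02, STA_03, STA_05 are mutually consistent (residuals ≈ 0); STA_04 is off by 39.5 km.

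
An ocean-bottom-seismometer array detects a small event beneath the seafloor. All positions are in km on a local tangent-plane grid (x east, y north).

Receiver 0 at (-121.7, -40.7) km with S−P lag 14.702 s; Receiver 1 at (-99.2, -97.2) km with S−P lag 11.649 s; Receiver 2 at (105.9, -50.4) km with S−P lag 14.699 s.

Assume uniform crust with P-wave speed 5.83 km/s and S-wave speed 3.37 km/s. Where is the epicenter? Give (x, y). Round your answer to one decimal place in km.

x ≈ -9.1 km, y ≈ -74.0 km

Distance from S−P lag: d = Δt · v_P v_S / (v_P − v_S) = Δt · (5.83·3.37)/(5.83−3.37) ≈ 7.9866·Δt.
So d_Receiver 0 = 117.42, d_Receiver 1 = 93.04, d_Receiver 2 = 117.40 km.
Circle about each station: (x + 121.7)² + (y + 40.7)² = 117.42²; (x + 99.2)² + (y + 97.2)² = 93.04²; (x − 105.9)² + (y + 50.4)² = 117.40².
Subtracting the Receiver 0 equation from the Receiver 1 and Receiver 2 equations removes the quadratic terms:
45.0 x − 113.0 y = 7952.11
455.2 x − 19.4 y = -2707.71
Solving the 2×2 system: x ≈ -9.1, y ≈ -74.0 km.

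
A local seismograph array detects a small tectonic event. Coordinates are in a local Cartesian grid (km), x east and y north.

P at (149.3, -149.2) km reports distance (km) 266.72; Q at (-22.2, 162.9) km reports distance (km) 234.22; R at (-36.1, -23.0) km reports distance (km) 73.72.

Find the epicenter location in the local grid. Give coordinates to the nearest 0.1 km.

(-101.2, -57.6)

Circle about each station: (x − 149.3)² + (y + 149.2)² = 266.72²; (x + 22.2)² + (y − 162.9)² = 234.22²; (x + 36.1)² + (y + 23.0)² = 73.72².
Subtracting the P equation from the Q and R equations removes the quadratic terms:
-343.0 x + 624.2 y = -1241.33
-370.8 x + 252.4 y = 22986.00
Solving the 2×2 system: x ≈ -101.2, y ≈ -57.6 km.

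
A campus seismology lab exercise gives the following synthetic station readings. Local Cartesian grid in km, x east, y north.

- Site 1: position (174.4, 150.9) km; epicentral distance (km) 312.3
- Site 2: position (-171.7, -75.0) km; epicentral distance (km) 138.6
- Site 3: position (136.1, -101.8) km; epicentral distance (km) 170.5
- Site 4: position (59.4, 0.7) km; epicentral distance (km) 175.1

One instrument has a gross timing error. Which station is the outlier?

Site 4

Solve using three stations at a time. Using Site 1, Site 2, Site 3 (subtract circle equations pairwise → linear system) gives (x, y) ≈ (-33.3, -82.3).
Distances from that point to each station vs reported:
  Site 1: calculated 312.3 vs reported 312.3 → residual 0.0 km
  Site 2: calculated 138.6 vs reported 138.6 → residual 0.0 km
  Site 3: calculated 170.5 vs reported 170.5 → residual 0.0 km
  Site 4: calculated 124.4 vs reported 175.1 → residual 50.7 km
Site 1, Site 2, Site 3 are mutually consistent (residuals ≈ 0); Site 4 is off by 50.7 km.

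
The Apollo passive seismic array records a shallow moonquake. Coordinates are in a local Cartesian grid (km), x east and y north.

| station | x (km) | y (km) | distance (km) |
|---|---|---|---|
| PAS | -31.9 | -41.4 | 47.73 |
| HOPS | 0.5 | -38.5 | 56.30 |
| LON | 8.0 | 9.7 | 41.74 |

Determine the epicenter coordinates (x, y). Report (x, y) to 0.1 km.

-33.6 km east, 6.3 km north

Circle about each station: (x + 31.9)² + (y + 41.4)² = 47.73²; (x − 0.5)² + (y + 38.5)² = 56.30²; (x − 8.0)² + (y − 9.7)² = 41.74².
Subtracting the PAS equation from the HOPS and LON equations removes the quadratic terms:
64.8 x + 5.8 y = -2140.61
79.8 x + 102.2 y = -2037.55
Solving the 2×2 system: x ≈ -33.6, y ≈ 6.3 km.
Check against PAS (with the unrounded x, y): √((x + 31.9)²+(y + 41.4)²) = 47.73 ≈ 47.73 km. ✓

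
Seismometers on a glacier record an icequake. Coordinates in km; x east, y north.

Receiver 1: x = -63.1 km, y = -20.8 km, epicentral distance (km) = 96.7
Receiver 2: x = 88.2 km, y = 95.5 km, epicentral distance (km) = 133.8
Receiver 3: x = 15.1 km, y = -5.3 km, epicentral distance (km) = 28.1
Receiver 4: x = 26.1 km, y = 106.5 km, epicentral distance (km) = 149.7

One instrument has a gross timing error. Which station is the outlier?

Receiver 4

Solve using three stations at a time. Using Receiver 1, Receiver 2, Receiver 3 (subtract circle equations pairwise → linear system) gives (x, y) ≈ (33.4, -26.6).
Distances from that point to each station vs reported:
  Receiver 1: calculated 96.7 vs reported 96.7 → residual 0.0 km
  Receiver 2: calculated 133.8 vs reported 133.8 → residual 0.0 km
  Receiver 3: calculated 28.1 vs reported 28.1 → residual 0.0 km
  Receiver 4: calculated 133.3 vs reported 149.7 → residual 16.4 km
Receiver 1, Receiver 2, Receiver 3 are mutually consistent (residuals ≈ 0); Receiver 4 is off by 16.4 km.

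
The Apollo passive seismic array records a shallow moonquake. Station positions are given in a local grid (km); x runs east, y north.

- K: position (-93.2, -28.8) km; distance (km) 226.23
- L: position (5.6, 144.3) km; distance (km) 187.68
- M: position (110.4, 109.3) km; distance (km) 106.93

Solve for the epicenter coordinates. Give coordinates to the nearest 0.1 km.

Circle about each station: (x + 93.2)² + (y + 28.8)² = 226.23²; (x − 5.6)² + (y − 144.3)² = 187.68²; (x − 110.4)² + (y − 109.3)² = 106.93².
Subtracting pairs of circle equations eliminates x²+y² and gives linear equations (the radical axes):
197.6 x + 346.2 y = 27294.40
407.2 x + 276.2 y = 54364.96
Solving the 2×2 system: x ≈ 130.6, y ≈ 4.3 km.
Check against K (with the unrounded x, y): √((x + 93.2)²+(y + 28.8)²) = 226.23 ≈ 226.23 km. ✓

130.6 km east, 4.3 km north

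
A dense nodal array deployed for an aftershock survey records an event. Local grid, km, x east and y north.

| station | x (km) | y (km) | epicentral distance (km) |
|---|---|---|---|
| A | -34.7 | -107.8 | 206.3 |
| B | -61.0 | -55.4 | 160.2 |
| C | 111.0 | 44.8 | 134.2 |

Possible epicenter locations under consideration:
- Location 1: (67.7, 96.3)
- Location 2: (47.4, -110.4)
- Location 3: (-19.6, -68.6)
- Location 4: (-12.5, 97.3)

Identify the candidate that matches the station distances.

For each candidate, compare |candidate − station| to the reported distance:
Location 1: residuals A 22.0, B 38.7, C 66.9 → max 66.9 km
Location 2: residuals A 124.2, B 38.6, C 33.5 → max 124.2 km
Location 3: residuals A 164.3, B 116.7, C 38.8 → max 164.3 km
Location 4: residuals A 0.0, B 0.0, C 0.0 → max 0.0 km
Only Location 4 has all residuals ≈ 0.

Location 4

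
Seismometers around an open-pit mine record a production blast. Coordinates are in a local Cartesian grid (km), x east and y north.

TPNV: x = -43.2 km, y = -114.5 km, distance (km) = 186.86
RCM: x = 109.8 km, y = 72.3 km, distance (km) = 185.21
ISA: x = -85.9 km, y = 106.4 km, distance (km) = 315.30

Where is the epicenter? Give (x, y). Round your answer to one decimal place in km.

Circle about each station: (x + 43.2)² + (y + 114.5)² = 186.86²; (x − 109.8)² + (y − 72.3)² = 185.21²; (x + 85.9)² + (y − 106.4)² = 315.30².
Subtracting the TPNV equation from the RCM and ISA equations removes the quadratic terms:
306.0 x + 373.6 y = 2920.76
-85.4 x + 441.8 y = -60774.15
Solving the 2×2 system: x ≈ 143.6, y ≈ -109.8 km.

143.6 km east, -109.8 km north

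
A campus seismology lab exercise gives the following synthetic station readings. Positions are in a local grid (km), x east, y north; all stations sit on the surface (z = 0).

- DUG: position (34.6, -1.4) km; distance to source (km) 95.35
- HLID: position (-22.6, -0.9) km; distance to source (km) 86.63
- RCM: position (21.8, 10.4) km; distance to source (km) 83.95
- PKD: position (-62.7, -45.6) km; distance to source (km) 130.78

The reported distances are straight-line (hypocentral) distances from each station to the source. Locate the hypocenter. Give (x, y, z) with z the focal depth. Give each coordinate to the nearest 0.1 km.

Each station gives a sphere (x−x_i)² + (y−y_i)² + z² = d_i² (stations at z=0).
Subtracting the DUG sphere from HLID and RCM: z² cancels, leaving linear equations in x and y:
-114.4 x + 1.0 y = 899.32
-25.6 x + 23.6 y = 1428.30
Solving: x ≈ -7.402, y ≈ 52.492 km (keep extra digits for the depth step; rounded: -7.4, 52.5).
Then from the DUG sphere: z² = 95.35² − (x − 34.6)² − (y + 1.4)² with x = -7.402, y = 52.492, so z ≈ 66.506 ≈ 66.5 km.
Check against PKD (with the unrounded solution): distance 130.78 ≈ 130.78 km. ✓

(-7.4, 52.5, 66.5)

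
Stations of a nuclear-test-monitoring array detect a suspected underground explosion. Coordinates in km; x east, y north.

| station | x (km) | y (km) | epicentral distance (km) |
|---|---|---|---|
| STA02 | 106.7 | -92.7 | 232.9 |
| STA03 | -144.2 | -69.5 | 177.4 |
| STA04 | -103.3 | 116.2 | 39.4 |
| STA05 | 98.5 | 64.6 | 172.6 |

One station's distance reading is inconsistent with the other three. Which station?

STA02

Solve using three stations at a time. Using STA03, STA04, STA05 (subtract circle equations pairwise → linear system) gives (x, y) ≈ (-71.8, 92.5).
Distances from that point to each station vs reported:
  STA02: calculated 257.2 vs reported 232.9 → residual 24.3 km
  STA03: calculated 177.4 vs reported 177.4 → residual 0.0 km
  STA04: calculated 39.4 vs reported 39.4 → residual 0.0 km
  STA05: calculated 172.6 vs reported 172.6 → residual 0.0 km
STA03, STA04, STA05 are mutually consistent (residuals ≈ 0); STA02 is off by 24.3 km.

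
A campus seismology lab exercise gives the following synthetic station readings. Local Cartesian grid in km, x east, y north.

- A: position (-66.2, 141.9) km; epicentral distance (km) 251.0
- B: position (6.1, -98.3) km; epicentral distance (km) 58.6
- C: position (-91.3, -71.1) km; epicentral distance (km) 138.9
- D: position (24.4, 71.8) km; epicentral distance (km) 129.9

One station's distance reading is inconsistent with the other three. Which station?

Solve using three stations at a time. Using B, C, D (subtract circle equations pairwise → linear system) gives (x, y) ≈ (46.8, -56.1).
Distances from that point to each station vs reported:
  A: calculated 228.0 vs reported 251.0 → residual 23.0 km
  B: calculated 58.6 vs reported 58.6 → residual 0.0 km
  C: calculated 138.9 vs reported 138.9 → residual 0.0 km
  D: calculated 129.9 vs reported 129.9 → residual 0.0 km
B, C, D are mutually consistent (residuals ≈ 0); A is off by 23.0 km.

A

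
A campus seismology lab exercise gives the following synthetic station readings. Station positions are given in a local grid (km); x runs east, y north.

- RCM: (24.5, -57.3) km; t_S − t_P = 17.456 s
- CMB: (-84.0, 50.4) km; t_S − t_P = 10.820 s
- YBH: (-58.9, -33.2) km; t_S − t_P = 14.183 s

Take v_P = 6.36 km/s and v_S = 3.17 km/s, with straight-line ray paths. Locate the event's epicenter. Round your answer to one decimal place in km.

Distance from S−P lag: d = Δt · v_P v_S / (v_P − v_S) = Δt · (6.36·3.17)/(6.36−3.17) ≈ 6.3201·Δt.
So d_RCM = 110.32, d_CMB = 68.38, d_YBH = 89.64 km.
Circle about each station: (x − 24.5)² + (y + 57.3)² = 110.32²; (x + 84.0)² + (y − 50.4)² = 68.38²; (x + 58.9)² + (y + 33.2)² = 89.64².
Subtracting the RCM equation from the CMB and YBH equations removes the quadratic terms:
-217.0 x + 215.4 y = 13207.30
-166.8 x + 48.2 y = 4823.08
Solving the 2×2 system: x ≈ -15.8, y ≈ 45.4 km.

x ≈ -15.8 km, y ≈ 45.4 km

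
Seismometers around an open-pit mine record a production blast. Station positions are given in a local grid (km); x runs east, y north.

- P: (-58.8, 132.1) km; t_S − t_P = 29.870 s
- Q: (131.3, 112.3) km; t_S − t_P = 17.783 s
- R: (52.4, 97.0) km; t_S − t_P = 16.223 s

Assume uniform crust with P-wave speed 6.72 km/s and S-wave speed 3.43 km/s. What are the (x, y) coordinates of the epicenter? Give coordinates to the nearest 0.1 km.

Distance from S−P lag: d = Δt · v_P v_S / (v_P − v_S) = Δt · (6.72·3.43)/(6.72−3.43) ≈ 7.0060·Δt.
So d_P = 209.27, d_Q = 124.59, d_R = 113.66 km.
Circle about each station: (x + 58.8)² + (y − 132.1)² = 209.27²; (x − 131.3)² + (y − 112.3)² = 124.59²; (x − 52.4)² + (y − 97.0)² = 113.66².
Subtracting the P equation from the Q and R equations removes the quadratic terms:
380.2 x − 39.6 y = 37214.39
222.4 x − 70.2 y = 22122.25
Solving the 2×2 system: x ≈ 97.1, y ≈ -7.5 km.

97.1 km east, -7.5 km north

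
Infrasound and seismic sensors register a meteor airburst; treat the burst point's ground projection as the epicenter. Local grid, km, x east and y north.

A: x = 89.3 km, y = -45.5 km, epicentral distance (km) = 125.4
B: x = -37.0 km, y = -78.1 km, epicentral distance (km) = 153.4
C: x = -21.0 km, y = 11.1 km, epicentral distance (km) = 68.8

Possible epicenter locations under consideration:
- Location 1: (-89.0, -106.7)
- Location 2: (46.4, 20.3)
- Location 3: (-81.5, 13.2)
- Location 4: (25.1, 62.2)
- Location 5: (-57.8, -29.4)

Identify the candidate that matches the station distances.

For each candidate, compare |candidate − station| to the reported distance:
Location 1: residuals A 63.1, B 94.1, C 67.2 → max 94.1 km
Location 2: residuals A 46.9, B 24.4, C 0.8 → max 46.9 km
Location 3: residuals A 55.2, B 51.8, C 8.3 → max 55.2 km
Location 4: residuals A 0.0, B 0.0, C 0.0 → max 0.0 km
Location 5: residuals A 22.6, B 100.4, C 14.1 → max 100.4 km
Only Location 4 has all residuals ≈ 0.

Location 4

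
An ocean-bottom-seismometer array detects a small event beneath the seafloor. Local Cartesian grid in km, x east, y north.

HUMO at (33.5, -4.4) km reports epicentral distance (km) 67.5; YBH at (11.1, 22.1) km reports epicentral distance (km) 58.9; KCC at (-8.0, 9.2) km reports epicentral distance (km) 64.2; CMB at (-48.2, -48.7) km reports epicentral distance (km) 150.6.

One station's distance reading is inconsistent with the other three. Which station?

KCC

Solve using three stations at a time. Using HUMO, YBH, CMB (subtract circle equations pairwise → linear system) gives (x, y) ≈ (57.2, 58.9).
Distances from that point to each station vs reported:
  HUMO: calculated 67.6 vs reported 67.5 → residual 0.1 km
  YBH: calculated 59.0 vs reported 58.9 → residual 0.1 km
  KCC: calculated 82.0 vs reported 64.2 → residual 17.8 km
  CMB: calculated 150.6 vs reported 150.6 → residual 0.0 km
HUMO, YBH, CMB are mutually consistent (residuals ≈ 0); KCC is off by 17.8 km.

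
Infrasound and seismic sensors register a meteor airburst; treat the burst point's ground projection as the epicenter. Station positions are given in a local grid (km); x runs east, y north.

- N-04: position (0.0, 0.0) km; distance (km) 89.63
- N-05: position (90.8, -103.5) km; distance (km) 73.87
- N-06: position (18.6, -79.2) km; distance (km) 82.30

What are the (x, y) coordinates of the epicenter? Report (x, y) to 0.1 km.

x ≈ 84.5 km, y ≈ -29.9 km

Circle about each station: x² + y² = 89.63²; (x − 90.8)² + (y + 103.5)² = 73.87²; (x − 18.6)² + (y + 79.2)² = 82.30².
Subtracting the N-04 equation from the N-05 and N-06 equations removes the quadratic terms:
181.6 x − 207.0 y = 21533.65
37.2 x − 158.4 y = 7878.85
Solving the 2×2 system: x ≈ 84.5, y ≈ -29.9 km.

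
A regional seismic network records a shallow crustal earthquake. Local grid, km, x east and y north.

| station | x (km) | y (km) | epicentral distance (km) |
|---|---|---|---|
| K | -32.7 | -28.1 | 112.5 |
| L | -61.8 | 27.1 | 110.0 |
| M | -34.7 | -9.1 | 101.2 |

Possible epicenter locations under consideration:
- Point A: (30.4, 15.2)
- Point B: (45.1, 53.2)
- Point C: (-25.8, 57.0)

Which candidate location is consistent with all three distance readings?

For each candidate, compare |candidate − station| to the reported distance:
Point A: residuals K 36.0, L 17.0, M 31.7 → max 36.0 km
Point B: residuals K 0.0, L 0.0, M 0.0 → max 0.0 km
Point C: residuals K 27.1, L 63.2, M 34.5 → max 63.2 km
Only Point B has all residuals ≈ 0.

Point B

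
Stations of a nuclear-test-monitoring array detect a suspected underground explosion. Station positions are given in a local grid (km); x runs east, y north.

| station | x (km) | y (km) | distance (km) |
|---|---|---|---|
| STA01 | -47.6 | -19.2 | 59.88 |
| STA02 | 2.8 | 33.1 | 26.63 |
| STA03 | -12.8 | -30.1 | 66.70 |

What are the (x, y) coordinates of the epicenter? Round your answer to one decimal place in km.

Circle about each station: (x + 47.6)² + (y + 19.2)² = 59.88²; (x − 2.8)² + (y − 33.1)² = 26.63²; (x + 12.8)² + (y + 30.1)² = 66.70².
Subtracting pairs of circle equations eliminates x²+y² and gives linear equations (the radical axes):
100.8 x + 104.6 y = 1345.51
69.6 x − 21.8 y = -2427.83
Solving the 2×2 system: x ≈ -23.7, y ≈ 35.7 km.

-23.7 km east, 35.7 km north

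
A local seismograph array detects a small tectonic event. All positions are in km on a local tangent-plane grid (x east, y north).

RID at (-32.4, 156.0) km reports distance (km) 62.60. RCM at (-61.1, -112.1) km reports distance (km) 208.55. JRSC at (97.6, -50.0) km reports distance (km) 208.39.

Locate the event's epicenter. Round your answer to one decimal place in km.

Circle about each station: (x + 32.4)² + (y − 156.0)² = 62.60²; (x + 61.1)² + (y + 112.1)² = 208.55²; (x − 97.6)² + (y + 50.0)² = 208.39².
Subtracting the RID equation from the RCM and JRSC equations removes the quadratic terms:
-57.4 x − 536.2 y = -48660.48
260.0 x − 412.0 y = -52867.63
Solving the 2×2 system: x ≈ -50.9, y ≈ 96.2 km.

-50.9 km east, 96.2 km north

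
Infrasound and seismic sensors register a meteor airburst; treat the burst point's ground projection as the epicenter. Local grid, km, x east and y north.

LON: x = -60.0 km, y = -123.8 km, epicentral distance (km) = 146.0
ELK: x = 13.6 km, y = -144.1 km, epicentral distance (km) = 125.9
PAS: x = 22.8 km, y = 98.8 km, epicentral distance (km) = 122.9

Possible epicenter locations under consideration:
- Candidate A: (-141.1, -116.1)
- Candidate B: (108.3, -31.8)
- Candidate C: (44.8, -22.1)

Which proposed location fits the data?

Candidate C

For each candidate, compare |candidate − station| to the reported distance:
Candidate A: residuals LON 64.5, ELK 31.3, PAS 147.4 → max 147.4 km
Candidate B: residuals LON 45.8, ELK 21.0, PAS 33.2 → max 45.8 km
Candidate C: residuals LON 0.0, ELK 0.0, PAS 0.0 → max 0.0 km
Only Candidate C has all residuals ≈ 0.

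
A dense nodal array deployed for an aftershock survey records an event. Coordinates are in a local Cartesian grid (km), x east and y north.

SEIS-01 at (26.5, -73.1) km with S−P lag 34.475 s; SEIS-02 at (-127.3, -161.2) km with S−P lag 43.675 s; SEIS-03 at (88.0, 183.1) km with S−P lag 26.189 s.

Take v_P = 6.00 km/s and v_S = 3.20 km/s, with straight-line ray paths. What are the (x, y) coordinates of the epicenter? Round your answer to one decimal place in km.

-85.1 km east, 135.3 km north

Distance from S−P lag: d = Δt · v_P v_S / (v_P − v_S) = Δt · (6.00·3.20)/(6.00−3.20) ≈ 6.8571·Δt.
So d_SEIS-01 = 236.40, d_SEIS-02 = 299.49, d_SEIS-03 = 179.58 km.
Circle about each station: (x − 26.5)² + (y + 73.1)² = 236.40²; (x + 127.3)² + (y + 161.2)² = 299.49²; (x − 88.0)² + (y − 183.1)² = 179.58².
Subtracting pairs of circle equations eliminates x²+y² and gives linear equations (the radical axes):
-307.6 x − 176.2 y = 2335.57
123.0 x + 512.4 y = 58859.73
Solving the 2×2 system: x ≈ -85.1, y ≈ 135.3 km.
Check against SEIS-01 (with the unrounded x, y): √((x − 26.5)²+(y + 73.1)²) = 236.40 ≈ 236.40 km. ✓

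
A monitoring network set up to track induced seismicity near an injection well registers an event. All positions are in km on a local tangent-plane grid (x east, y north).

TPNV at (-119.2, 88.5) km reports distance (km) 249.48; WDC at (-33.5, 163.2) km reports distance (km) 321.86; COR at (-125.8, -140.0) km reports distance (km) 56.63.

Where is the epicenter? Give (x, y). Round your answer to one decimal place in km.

Circle about each station: (x + 119.2)² + (y − 88.5)² = 249.48²; (x + 33.5)² + (y − 163.2)² = 321.86²; (x + 125.8)² + (y + 140.0)² = 56.63².
Subtracting the TPNV equation from the WDC and COR equations removes the quadratic terms:
171.4 x + 149.4 y = -35637.99
-13.2 x − 457.0 y = 72418.06
Solving the 2×2 system: x ≈ -71.6, y ≈ -156.4 km.

x ≈ -71.6 km, y ≈ -156.4 km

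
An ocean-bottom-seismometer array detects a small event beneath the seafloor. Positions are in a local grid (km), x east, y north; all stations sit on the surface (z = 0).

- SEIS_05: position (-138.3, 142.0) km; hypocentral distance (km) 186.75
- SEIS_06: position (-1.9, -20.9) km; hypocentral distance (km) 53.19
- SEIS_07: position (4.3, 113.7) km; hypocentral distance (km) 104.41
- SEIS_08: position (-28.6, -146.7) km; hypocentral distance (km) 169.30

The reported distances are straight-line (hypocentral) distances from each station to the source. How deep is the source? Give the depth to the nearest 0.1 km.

Each station gives a sphere (x−x_i)² + (y−y_i)² + z² = d_i² (stations at z=0).
Subtracting the SEIS_05 sphere from SEIS_06 and SEIS_07: z² cancels, leaving linear equations in x and y:
272.8 x − 325.8 y = -6804.08
285.2 x − 56.6 y = -2370.60
Solving: x ≈ -4.998, y ≈ 16.699 km (keep extra digits for the depth step; rounded: -5.0, 16.7).
Then from the SEIS_05 sphere: z² = 186.75² − (x + 138.3)² − (y − 142.0)² with x = -4.998, y = 16.699, so z ≈ 37.494 ≈ 37.5 km.

z ≈ 37.5 km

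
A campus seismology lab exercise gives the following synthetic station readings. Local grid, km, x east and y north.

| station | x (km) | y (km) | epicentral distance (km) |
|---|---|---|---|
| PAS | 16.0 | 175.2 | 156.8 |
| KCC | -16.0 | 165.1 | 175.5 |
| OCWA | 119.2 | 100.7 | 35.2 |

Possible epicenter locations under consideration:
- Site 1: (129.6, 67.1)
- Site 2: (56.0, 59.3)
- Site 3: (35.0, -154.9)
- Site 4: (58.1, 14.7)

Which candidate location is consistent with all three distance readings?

For each candidate, compare |candidate − station| to the reported distance:
Site 1: residuals PAS 0.0, KCC 0.0, OCWA 0.0 → max 0.0 km
Site 2: residuals PAS 34.2, KCC 47.5, OCWA 40.4 → max 47.5 km
Site 3: residuals PAS 173.8, KCC 148.5, OCWA 233.9 → max 233.9 km
Site 4: residuals PAS 9.1, KCC 7.8, OCWA 70.3 → max 70.3 km
Only Site 1 has all residuals ≈ 0.

Site 1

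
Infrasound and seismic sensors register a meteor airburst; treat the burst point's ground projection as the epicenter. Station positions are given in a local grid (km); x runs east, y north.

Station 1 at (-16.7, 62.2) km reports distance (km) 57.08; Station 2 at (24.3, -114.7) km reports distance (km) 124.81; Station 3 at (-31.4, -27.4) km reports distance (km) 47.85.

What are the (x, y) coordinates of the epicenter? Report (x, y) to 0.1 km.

Circle about each station: (x + 16.7)² + (y − 62.2)² = 57.08²; (x − 24.3)² + (y + 114.7)² = 124.81²; (x + 31.4)² + (y + 27.4)² = 47.85².
Subtracting pairs of circle equations eliminates x²+y² and gives linear equations (the radical axes):
82.0 x − 353.8 y = -2720.56
-29.4 x − 179.2 y = -1442.51
Solving the 2×2 system: x ≈ 0.9, y ≈ 7.9 km.

(0.9, 7.9)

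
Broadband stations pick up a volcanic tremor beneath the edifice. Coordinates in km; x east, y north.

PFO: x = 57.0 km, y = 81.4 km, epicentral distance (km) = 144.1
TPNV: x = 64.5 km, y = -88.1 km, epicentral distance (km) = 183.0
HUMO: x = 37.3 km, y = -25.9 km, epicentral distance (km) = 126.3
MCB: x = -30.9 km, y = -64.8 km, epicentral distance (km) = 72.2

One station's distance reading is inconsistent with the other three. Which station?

Solve using three stations at a time. Using PFO, TPNV, HUMO (subtract circle equations pairwise → linear system) gives (x, y) ≈ (-76.9, 28.1).
Distances from that point to each station vs reported:
  PFO: calculated 144.1 vs reported 144.1 → residual 0.0 km
  TPNV: calculated 183.0 vs reported 183.0 → residual 0.0 km
  HUMO: calculated 126.3 vs reported 126.3 → residual 0.0 km
  MCB: calculated 103.7 vs reported 72.2 → residual 31.5 km
PFO, TPNV, HUMO are mutually consistent (residuals ≈ 0); MCB is off by 31.5 km.

MCB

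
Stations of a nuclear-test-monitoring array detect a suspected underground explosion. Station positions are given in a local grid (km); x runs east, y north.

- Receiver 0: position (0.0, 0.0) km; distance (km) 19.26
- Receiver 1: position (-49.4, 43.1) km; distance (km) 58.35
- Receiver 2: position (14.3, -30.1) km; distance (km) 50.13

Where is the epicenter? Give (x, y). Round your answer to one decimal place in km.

Circle about each station: x² + y² = 19.26²; (x + 49.4)² + (y − 43.1)² = 58.35²; (x − 14.3)² + (y + 30.1)² = 50.13².
Subtracting the Receiver 0 equation from the Receiver 1 and Receiver 2 equations removes the quadratic terms:
-98.8 x + 86.2 y = 1264.20
28.6 x − 60.2 y = -1031.57
Solving the 2×2 system: x ≈ 3.7, y ≈ 18.9 km.

(3.7, 18.9)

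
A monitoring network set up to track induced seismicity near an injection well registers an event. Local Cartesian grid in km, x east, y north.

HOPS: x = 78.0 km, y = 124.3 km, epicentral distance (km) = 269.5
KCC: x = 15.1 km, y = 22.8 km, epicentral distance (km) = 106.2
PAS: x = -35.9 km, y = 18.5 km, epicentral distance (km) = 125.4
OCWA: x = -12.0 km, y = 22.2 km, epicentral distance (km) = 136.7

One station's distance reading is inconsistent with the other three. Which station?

Solve using three stations at a time. Using HOPS, PAS, OCWA (subtract circle equations pairwise → linear system) gives (x, y) ≈ (-66.8, -102.9).
Distances from that point to each station vs reported:
  HOPS: calculated 269.5 vs reported 269.5 → residual 0.0 km
  KCC: calculated 150.1 vs reported 106.2 → residual 43.9 km
  PAS: calculated 125.3 vs reported 125.4 → residual 0.1 km
  OCWA: calculated 136.6 vs reported 136.7 → residual 0.1 km
HOPS, PAS, OCWA are mutually consistent (residuals ≈ 0); KCC is off by 43.9 km.

KCC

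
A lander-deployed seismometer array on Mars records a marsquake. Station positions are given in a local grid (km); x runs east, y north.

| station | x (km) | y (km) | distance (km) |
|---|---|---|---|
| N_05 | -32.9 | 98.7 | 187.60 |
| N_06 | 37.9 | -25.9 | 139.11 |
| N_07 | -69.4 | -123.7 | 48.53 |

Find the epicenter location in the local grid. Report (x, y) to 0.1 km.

-90.3 km east, -79.9 km north

Circle about each station: (x + 32.9)² + (y − 98.7)² = 187.60²; (x − 37.9)² + (y + 25.9)² = 139.11²; (x + 69.4)² + (y + 123.7)² = 48.53².
Subtracting pairs of circle equations eliminates x²+y² and gives linear equations (the radical axes):
141.6 x − 249.2 y = 7125.29
-73.0 x − 444.8 y = 42132.55
Solving the 2×2 system: x ≈ -90.3, y ≈ -79.9 km.
Check against N_05 (with the unrounded x, y): √((x + 32.9)²+(y − 98.7)²) = 187.60 ≈ 187.60 km. ✓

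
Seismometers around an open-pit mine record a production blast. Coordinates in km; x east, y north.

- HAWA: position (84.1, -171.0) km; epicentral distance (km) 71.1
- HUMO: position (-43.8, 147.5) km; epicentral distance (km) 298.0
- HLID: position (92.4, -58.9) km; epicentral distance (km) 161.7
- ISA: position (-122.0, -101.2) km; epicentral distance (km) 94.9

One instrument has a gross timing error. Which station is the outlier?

HAWA

Solve using three stations at a time. Using HUMO, HLID, ISA (subtract circle equations pairwise → linear system) gives (x, y) ≈ (-40.9, -150.5).
Distances from that point to each station vs reported:
  HAWA: calculated 126.6 vs reported 71.1 → residual 55.5 km
  HUMO: calculated 298.0 vs reported 298.0 → residual 0.0 km
  HLID: calculated 161.7 vs reported 161.7 → residual 0.0 km
  ISA: calculated 94.9 vs reported 94.9 → residual 0.0 km
HUMO, HLID, ISA are mutually consistent (residuals ≈ 0); HAWA is off by 55.5 km.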